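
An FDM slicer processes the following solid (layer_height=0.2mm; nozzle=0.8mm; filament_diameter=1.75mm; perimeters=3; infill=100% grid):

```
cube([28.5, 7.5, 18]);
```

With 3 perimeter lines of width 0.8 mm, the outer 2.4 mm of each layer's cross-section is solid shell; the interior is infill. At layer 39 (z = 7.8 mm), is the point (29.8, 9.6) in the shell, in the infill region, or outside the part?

At z = 7.8 mm: the cube (footprint 28.5×7.5) is included at this height. Overall, the cross-section is a single solid region. The nearest boundary edge runs (28.50, 0.00)→(28.50, 7.50); distance from the point to it = 2.47 mm. The point is not inside any of the regions above, so it lies outside the cross-section (2.47 mm from the nearest boundary).

outside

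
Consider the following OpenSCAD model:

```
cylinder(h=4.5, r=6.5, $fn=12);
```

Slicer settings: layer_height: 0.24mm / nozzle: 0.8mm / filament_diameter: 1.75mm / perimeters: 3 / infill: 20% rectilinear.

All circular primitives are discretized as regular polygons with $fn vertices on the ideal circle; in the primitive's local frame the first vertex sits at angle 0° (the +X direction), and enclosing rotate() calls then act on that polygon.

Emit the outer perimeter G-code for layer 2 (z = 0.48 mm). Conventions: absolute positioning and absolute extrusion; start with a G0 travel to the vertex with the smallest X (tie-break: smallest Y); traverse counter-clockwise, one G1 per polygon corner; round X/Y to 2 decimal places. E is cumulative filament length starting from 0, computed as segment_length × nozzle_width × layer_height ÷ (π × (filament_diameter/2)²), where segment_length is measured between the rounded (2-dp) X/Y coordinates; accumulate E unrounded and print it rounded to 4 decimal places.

G0 X-6.50 Y0.00 Z0.48
G1 X-5.63 Y-3.25 E0.2686
G1 X-3.25 Y-5.63 E0.5372
G1 X0.00 Y-6.50 E0.8058
G1 X3.25 Y-5.63 E1.0744
G1 X5.63 Y-3.25 E1.3430
G1 X6.50 Y0.00 E1.6116
G1 X5.63 Y3.25 E1.8802
G1 X3.25 Y5.63 E2.1488
G1 X0.00 Y6.50 E2.4174
G1 X-3.25 Y5.63 E2.6860
G1 X-5.63 Y3.25 E2.9546
G1 X-6.50 Y0.00 E3.2232

At z = 0.48 mm: the r=6.5 cylinder contributes a regular 12-gon of circumradius 6.5. The outline is a single polygon with 12 vertices. Extrusion per mm of travel: 0.8 × 0.24 / (π × 0.875²) = 0.079824. Accumulating E over each segment gives final E = 3.2232.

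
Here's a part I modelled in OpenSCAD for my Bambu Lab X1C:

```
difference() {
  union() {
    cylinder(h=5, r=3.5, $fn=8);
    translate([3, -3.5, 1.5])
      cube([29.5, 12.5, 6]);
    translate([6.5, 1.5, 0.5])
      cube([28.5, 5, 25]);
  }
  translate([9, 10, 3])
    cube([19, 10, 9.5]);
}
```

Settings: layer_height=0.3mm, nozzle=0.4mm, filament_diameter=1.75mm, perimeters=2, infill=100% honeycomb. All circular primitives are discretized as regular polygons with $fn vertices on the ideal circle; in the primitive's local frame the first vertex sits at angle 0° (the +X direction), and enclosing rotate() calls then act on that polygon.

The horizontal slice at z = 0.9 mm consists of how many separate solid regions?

At z = 0.9 mm: the r=3.5 cylinder gives a regular 8-gon of circumradius 3.5 (constant along its height); the cube at (3, -3.5) does not reach this height (z outside [1.5, 7.5]); the cube at (6.5, 1.5) is present — its section is the full 28.5×5 rectangle; Combining (union): the 2 present regions are separate (no shared area or edge), so areas and boundary lengths simply add and each stays a separate island — 2 connected regions; the cube at (9, 10) is not intersected at this z (z outside [3, 12.5]); Taking the first minus the rest: none of the subtracted shapes is present at this height, so the result so far is unchanged — 2 connected regions. The result has 2 disconnected regions.

2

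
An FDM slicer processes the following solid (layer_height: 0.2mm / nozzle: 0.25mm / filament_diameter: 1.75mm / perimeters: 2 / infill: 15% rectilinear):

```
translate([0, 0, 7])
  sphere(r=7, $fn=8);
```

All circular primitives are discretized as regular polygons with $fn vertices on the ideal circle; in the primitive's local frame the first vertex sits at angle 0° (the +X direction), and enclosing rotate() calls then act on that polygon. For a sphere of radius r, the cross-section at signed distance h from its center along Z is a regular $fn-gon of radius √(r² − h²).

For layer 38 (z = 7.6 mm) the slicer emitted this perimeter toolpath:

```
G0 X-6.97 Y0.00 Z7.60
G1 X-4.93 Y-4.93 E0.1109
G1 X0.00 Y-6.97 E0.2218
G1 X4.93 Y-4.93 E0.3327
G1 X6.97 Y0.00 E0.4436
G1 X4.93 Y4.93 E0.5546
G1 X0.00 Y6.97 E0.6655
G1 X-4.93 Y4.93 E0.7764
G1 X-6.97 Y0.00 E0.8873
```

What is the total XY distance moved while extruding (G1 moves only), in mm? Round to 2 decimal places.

42.68 mm

Sum the Euclidean lengths of each G1 segment: total = 42.68 mm.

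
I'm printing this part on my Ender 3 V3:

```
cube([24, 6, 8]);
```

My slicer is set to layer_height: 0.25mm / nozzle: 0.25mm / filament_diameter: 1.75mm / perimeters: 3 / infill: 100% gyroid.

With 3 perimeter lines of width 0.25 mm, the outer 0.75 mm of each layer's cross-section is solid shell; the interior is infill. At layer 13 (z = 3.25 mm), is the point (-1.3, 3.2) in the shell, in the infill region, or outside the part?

At z = 3.25 mm: the cube (footprint 24×6) is included at this height. Overall, the cross-section is a single solid region. The nearest boundary edge runs (0.00, 6.00)→(0.00, 0.00); distance from the point to it = 1.30 mm. The point is not inside any of the regions above, so it lies outside the cross-section (1.30 mm from the nearest boundary).

outside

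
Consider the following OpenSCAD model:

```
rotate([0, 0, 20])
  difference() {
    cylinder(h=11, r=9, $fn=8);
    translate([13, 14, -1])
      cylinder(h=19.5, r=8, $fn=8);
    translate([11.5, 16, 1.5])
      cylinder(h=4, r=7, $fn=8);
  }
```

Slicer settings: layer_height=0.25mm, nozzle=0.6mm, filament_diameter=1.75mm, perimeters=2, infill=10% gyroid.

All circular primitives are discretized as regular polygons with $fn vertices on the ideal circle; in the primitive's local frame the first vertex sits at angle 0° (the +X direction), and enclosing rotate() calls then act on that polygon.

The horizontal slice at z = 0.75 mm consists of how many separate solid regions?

1

At z = 0.75 mm: the r=9 cylinder gives a regular 8-gon of circumradius 9 (constant along its height); the r=8 cylinder at (13, 14) gives a regular 8-gon of circumradius 8 (constant along its height); the cylinder at (11.5, 16) does not reach this height (z outside [1.5, 5.5]); Subtracting the remaining from the first: starting from the r=9 cylinder, the r=8 cylinder at (13, 14) misses the remaining region (no effect) — 1 connected region; (rotated 20° about Z; rotation is an isometry so areas/perimeters/island counts are preserved). The result has 1 disconnected region.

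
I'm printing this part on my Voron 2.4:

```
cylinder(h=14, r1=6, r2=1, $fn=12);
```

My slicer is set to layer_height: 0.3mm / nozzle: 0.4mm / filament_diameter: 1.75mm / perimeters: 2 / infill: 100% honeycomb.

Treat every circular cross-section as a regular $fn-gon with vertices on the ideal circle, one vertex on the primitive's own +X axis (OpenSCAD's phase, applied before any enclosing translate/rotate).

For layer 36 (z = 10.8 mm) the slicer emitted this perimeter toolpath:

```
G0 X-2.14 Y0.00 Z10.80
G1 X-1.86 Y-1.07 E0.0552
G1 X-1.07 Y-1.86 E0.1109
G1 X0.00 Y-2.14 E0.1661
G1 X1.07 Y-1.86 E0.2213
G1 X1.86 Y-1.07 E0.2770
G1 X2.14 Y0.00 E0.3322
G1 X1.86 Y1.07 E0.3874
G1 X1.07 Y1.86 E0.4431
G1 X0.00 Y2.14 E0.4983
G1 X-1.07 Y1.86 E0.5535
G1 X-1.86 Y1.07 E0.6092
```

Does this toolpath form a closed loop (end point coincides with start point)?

Start point (G0): (-2.14, 0.00). End point (last G1): the path does not return to the start — open.

no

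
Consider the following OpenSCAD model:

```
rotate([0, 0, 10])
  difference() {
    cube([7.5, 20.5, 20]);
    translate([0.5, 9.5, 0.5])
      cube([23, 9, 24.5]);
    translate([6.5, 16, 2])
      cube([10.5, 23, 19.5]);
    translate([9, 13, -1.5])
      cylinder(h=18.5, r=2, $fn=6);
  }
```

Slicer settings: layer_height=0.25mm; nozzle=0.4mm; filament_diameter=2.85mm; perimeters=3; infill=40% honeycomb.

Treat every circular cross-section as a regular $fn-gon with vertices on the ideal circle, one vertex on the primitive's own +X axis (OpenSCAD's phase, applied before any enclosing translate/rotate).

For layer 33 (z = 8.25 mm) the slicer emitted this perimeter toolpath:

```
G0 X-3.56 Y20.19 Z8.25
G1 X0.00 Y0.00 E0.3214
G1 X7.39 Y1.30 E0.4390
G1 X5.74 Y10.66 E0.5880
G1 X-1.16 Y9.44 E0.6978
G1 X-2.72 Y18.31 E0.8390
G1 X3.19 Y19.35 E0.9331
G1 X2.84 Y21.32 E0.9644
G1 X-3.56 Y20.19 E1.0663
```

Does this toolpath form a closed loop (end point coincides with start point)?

Start point (G0): (-3.56, 20.19). End point (last G1): the path returns to the start — closed.

yes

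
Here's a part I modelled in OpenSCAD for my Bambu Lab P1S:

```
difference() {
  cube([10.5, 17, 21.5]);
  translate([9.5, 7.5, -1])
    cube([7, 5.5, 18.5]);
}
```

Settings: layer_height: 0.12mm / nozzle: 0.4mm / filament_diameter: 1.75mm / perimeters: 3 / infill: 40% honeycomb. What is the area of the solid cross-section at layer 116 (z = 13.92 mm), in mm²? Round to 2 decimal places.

173.00 mm²

At z = 13.92 mm: the cube is present — its section is the full 10.5×17 rectangle (area 178.50 mm²); the cube at (9.5, 7.5) (footprint 7×5.5) is included at this height (area 38.50 mm²); Taking the first minus the rest: starting from the 10.5×17 cube (178.50 mm²), the 7×5.5 cube at (9.5, 7.5) partially overlaps it — only the 5.50 mm² overlap (of its 38.50 mm²) is removed, clipping the outline — area = 173.00 mm². Overall, the cross-section is a single solid region. Net area = 173.00 mm².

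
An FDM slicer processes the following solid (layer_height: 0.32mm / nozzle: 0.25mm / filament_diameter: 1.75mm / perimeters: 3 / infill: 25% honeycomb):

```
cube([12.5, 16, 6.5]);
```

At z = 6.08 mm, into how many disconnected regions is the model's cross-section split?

At z = 6.08 mm: the cube (footprint 12.5×16) is included at this height. The result has 1 disconnected region.

1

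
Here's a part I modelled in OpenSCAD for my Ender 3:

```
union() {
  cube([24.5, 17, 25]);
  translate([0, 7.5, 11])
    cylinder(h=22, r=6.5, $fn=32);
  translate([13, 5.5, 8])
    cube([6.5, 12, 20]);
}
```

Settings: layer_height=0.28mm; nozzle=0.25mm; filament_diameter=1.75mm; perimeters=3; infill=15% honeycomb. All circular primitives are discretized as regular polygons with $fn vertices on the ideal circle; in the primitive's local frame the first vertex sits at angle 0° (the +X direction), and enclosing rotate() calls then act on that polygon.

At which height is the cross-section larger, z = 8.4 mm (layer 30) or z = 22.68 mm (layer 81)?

Layer 30 (z = 8.4): the cube (footprint 24.5×17) is included at this height (area 416.50 mm²); the cylinder at (0, 7.5) is absent (z outside [11, 33]); the 6.5×12 cube at (13, 5.5) contributes its full rectangle (area 78.00 mm²); Combining (union): the regions partially overlap — summed areas 494.50 mm² minus the doubly-counted overlap 74.75 mm² gives 419.75 mm² — area = 419.75 mm². So its area = 419.75 mm². Layer 81 (z = 22.68): the 24.5×17 cube contributes its full rectangle (area 416.50 mm²); the r=6.5 cylinder at (0, 7.5) gives a regular 32-gon of circumradius 6.5 (constant along its height) (area = (32/2)·6.500²·sin(360°/32) = 131.88 mm²); the 6.5×12 cube at (13, 5.5) contributes its full rectangle (area 78.00 mm²); Taking the union: the regions partially overlap — summed areas 626.38 mm² minus the doubly-counted overlap 140.69 mm² gives 485.69 mm² — area = 485.69 mm². So its area = 485.69 mm². Layer 81 is larger (485.69 vs 419.75 mm²).

layer 81 (z = 22.68 mm)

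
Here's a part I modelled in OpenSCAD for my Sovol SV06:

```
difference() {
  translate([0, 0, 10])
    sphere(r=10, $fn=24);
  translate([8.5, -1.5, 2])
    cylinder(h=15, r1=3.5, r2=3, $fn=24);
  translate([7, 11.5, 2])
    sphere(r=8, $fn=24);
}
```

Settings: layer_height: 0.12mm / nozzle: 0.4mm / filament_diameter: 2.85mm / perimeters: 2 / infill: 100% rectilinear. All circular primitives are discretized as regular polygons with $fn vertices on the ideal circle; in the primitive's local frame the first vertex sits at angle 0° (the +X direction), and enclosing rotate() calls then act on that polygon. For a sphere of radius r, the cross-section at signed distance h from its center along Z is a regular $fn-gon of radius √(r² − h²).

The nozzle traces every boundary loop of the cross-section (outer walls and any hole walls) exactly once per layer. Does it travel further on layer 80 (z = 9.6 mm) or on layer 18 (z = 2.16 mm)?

Layer 80 (z = 9.6): the r=10 sphere slices to a regular 24-gon of circumradius 9.992 (√(r²−h²) with h=0.4 from center) (perimeter = 2·24·9.992·sin(180°/24) = 62.60 mm); the cone at (8.5, -1.5) contributes a regular 24-gon of circumradius 3.247 (interpolated between r1=3.5 and r2=3 at t=0.507) (perimeter = 2·24·3.247·sin(180°/24) = 20.34 mm); the r=8 sphere at (7, 11.5) slices to a regular 24-gon of circumradius 2.498 (√(r²−h²) with h=7.6 from center) (perimeter = 2·24·2.498·sin(180°/24) = 15.65 mm); After the difference (first − rest): starting from the r=10 sphere, the cone at (8.5, -1.5) partially overlaps it — only the 23.57 mm² overlap (of its 32.74 mm²) is removed, clipping the outline; the r=8 sphere at (7, 11.5) misses the remaining region (no effect) — boundary = 68.03 mm. So its perimeter = 68.03 mm. Layer 18 (z = 2.16): the r=10 sphere contributes a regular 24-gon of circumradius √(10²−7.84²) = 6.208 (perimeter = 2·24·6.208·sin(180°/24) = 38.89 mm); the cone at (8.5, -1.5): at t=0.011 of its height the radius interpolates to r₁+(r₂−r₁)t = 3.495, giving a regular 24-gon of that circumradius (perimeter = 2·24·3.495·sin(180°/24) = 21.89 mm); the sphere at (7, 11.5): section is a regular 24-gon, circumradius = √(r²−h²) = √(8²−0.16²) = 7.998 (perimeter = 2·24·7.998·sin(180°/24) = 50.11 mm); After the difference (first − rest): starting from the r=10 sphere, the cone at (8.5, -1.5) partially overlaps it — only the 2.81 mm² overlap (of its 37.93 mm²) is removed, clipping the outline; the r=8 sphere at (7, 11.5) partially overlaps it — only the 1.89 mm² overlap (of its 198.69 mm²) is removed, clipping the outline — boundary = 39.04 mm. So its perimeter = 39.04 mm. Layer 80 is larger (68.03 vs 39.04 mm).

layer 80 (z = 9.6 mm)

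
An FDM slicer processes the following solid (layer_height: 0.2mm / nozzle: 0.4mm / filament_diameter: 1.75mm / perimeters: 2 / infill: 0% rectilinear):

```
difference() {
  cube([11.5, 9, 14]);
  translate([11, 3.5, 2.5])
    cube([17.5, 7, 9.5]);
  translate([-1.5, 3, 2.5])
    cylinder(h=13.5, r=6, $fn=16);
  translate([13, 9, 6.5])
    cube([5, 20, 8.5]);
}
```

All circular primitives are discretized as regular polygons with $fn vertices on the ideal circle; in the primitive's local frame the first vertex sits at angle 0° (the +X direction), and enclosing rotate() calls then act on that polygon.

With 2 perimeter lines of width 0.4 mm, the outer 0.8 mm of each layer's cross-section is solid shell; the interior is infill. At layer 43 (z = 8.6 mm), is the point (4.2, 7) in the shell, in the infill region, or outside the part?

infill

At z = 8.6 mm: the cube (footprint 11.5×9) is included at this height; the cube at (11, 3.5) is present — its section is the full 17.5×7 rectangle; the cylinder at (-1.5, 3): section is a regular 16-gon, circumradius r=6; the cube at (13, 9) is present — its section is the full 5×20 rectangle; Subtracting the remaining from the first: starting from the 11.5×9 cube, the 17.5×7 cube at (11, 3.5) partially overlaps it — only the 2.75 mm² overlap (of its 122.50 mm²) is removed, clipping the outline; the r=6 cylinder at (-1.5, 3) partially overlaps it — only the 31.27 mm² overlap (of its 110.21 mm²) is removed, clipping the outline; the 5×20 cube at (13, 9) misses the remaining region (no effect) — 1 connected region. Overall, the cross-section is a single solid region. The nearest boundary edge runs (4.04, 5.30)→(2.74, 7.24); distance from the point to it = 1.08 mm. The point is inside the cross-section and 1.08 mm from the nearest boundary — more than the 0.8 mm shell width (2 × 0.4), so it's in the infill interior.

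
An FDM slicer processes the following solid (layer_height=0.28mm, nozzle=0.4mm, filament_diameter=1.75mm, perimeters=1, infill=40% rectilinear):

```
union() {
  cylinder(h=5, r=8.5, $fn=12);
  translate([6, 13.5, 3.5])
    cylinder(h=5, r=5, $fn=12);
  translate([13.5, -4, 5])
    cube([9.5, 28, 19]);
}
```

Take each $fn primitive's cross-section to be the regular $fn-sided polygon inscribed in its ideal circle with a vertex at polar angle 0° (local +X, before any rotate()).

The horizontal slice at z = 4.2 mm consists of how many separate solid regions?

2

At z = 4.2 mm: the r=8.5 cylinder contributes a regular 12-gon of circumradius 8.5; the r=5 cylinder at (6, 13.5) contributes a regular 12-gon of circumradius 5; the cube at (13.5, -4) does not reach this height (z outside [5, 24]); Combining (union): the 2 present regions are separate (no shared area or edge), so areas and boundary lengths simply add and each stays a separate island — 2 connected regions. The result has 2 disconnected regions.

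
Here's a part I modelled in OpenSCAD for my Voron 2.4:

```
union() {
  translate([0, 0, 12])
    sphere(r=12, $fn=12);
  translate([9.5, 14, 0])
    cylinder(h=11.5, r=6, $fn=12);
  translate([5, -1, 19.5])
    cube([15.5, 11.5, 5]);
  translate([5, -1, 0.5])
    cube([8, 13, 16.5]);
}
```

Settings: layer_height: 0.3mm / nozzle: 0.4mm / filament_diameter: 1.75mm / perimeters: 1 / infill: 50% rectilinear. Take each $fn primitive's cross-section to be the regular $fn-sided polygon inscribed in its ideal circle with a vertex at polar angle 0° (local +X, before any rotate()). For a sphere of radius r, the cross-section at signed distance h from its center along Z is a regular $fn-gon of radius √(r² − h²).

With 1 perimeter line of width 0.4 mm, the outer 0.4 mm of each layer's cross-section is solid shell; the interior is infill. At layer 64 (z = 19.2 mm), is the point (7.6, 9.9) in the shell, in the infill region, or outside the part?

outside

At z = 19.2 mm: the r=12 sphere slices to a regular 12-gon of circumradius 9.600 (√(r²−h²) with h=7.2 from center); the cylinder at (9.5, 14) is absent (z outside [0, 11.5]); the cube at (5, -1) is not intersected at this z (z outside [19.5, 24.5]); the cube at (5, -1) is not intersected at this z (z outside [0.5, 17]); Taking the union: only the r=12 sphere is present, so the union is just that shape — 1 connected region. Overall, the cross-section is a single solid region. The nearest boundary edge runs (8.31, 4.80)→(4.80, 8.31); distance from the point to it = 3.10 mm. The point is not inside any of the regions above, so it lies outside the cross-section (3.10 mm from the nearest boundary).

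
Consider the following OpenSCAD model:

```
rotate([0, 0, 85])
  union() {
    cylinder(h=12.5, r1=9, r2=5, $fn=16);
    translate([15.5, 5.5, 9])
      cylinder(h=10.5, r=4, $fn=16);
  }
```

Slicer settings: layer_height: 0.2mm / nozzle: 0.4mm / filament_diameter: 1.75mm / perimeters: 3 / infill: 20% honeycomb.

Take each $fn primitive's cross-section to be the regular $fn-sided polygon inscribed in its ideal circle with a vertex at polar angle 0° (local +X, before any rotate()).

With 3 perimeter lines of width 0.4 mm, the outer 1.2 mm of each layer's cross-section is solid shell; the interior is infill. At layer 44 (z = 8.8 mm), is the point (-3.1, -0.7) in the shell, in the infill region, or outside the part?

infill

At z = 8.8 mm: the cone: at t=0.704 of its height the radius interpolates to r₁+(r₂−r₁)t = 6.184, giving a regular 16-gon of that circumradius; the cylinder at (15.5, 5.5) is not intersected at this z (z outside [9, 19.5]); Combining (union): only the cone is present, so the union is just that shape — 1 connected region; (rotated 85° about Z; rotation is an isometry so areas/perimeters/island counts are preserved). Overall, the cross-section is a single solid region. Undo the 85° rotation: the query point maps to (-0.968, 3.027) in the un-rotated model frame. The nearest boundary edge runs (0.00, 6.18)→(-2.37, 5.71); distance from the point to it = 2.91 mm. The point is inside the cross-section and 2.91 mm from the nearest boundary — more than the 1.2 mm shell width (3 × 0.4), so it's in the infill interior.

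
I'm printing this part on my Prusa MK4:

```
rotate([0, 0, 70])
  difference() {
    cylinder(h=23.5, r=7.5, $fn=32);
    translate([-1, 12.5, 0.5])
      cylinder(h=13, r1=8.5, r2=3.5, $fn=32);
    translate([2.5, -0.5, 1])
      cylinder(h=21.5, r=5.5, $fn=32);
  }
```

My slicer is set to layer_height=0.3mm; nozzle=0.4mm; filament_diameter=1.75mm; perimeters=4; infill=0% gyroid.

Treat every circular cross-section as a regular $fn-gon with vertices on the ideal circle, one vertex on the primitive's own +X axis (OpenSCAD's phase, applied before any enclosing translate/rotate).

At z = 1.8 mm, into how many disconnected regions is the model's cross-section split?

At z = 1.8 mm: the r=7.5 cylinder gives a regular 32-gon of circumradius 7.5 (constant along its height); the cone at (-1, 12.5) (r1=8.5→r2=3.5) has section circumradius 8.000 here — a regular 32-gon; the r=5.5 cylinder at (2.5, -0.5) contributes a regular 32-gon of circumradius 5.5; Subtracting the remaining from the first: starting from the r=7.5 cylinder, the cone at (-1, 12.5) partially overlaps it — only the 17.85 mm² overlap (of its 199.77 mm²) is removed, clipping the outline; the r=5.5 cylinder at (2.5, -0.5) partially overlaps it — only the 91.26 mm² overlap (of its 94.42 mm²) is removed, clipping the outline — 1 connected region; (whole slice rotated 70° about Z — lengths, areas and connectivity unchanged). The result has 1 disconnected region.

1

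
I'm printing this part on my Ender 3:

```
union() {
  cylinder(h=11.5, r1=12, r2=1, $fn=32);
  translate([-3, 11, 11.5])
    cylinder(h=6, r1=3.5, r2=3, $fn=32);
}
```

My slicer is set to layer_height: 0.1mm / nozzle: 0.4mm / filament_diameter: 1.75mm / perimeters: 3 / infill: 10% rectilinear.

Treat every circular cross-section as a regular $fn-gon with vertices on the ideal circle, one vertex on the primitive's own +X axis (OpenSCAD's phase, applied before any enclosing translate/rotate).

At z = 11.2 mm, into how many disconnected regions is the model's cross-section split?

At z = 11.2 mm: the cone: at t=0.974 of its height the radius interpolates to r₁+(r₂−r₁)t = 1.287, giving a regular 32-gon of that circumradius; the cone at (-3, 11) is not intersected at this z (z outside [11.5, 17.5]); Merging all regions: only the cone is present, so the union is just that shape — 1 connected region. The result has 1 disconnected region.

1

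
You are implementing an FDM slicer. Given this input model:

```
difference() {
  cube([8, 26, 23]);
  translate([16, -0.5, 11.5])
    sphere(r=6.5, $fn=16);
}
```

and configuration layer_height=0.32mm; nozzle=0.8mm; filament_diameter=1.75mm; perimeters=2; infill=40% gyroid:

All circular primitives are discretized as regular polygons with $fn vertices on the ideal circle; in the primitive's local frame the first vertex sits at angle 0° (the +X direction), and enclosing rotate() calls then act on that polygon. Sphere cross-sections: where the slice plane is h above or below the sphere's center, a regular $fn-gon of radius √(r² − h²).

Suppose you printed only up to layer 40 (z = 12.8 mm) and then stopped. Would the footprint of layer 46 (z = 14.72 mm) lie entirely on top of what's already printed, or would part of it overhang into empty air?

entirely on top

Compare the two slices. At z = 12.8: the 8×26 cube contributes its full rectangle (area 208.00 mm²); the r=6.5 sphere at (16, -0.5) slices to a regular 16-gon of circumradius 6.369 (√(r²−h²) with h=1.3 from center) (area = (16/2)·6.369²·sin(360°/16) = 124.17 mm²); After the difference (first − rest): starting from the 8×26 cube (208.00 mm²), the r=6.5 sphere at (16, -0.5) misses the remaining region (no effect) — area = 208.00 mm². At z = 14.72: the cube is present — its section is the full 8×26 rectangle (area 208.00 mm²); the r=6.5 sphere at (16, -0.5) slices to a regular 16-gon of circumradius 5.646 (√(r²−h²) with h=3.22 from center) (area = (16/2)·5.646²·sin(360°/16) = 97.60 mm²); After the difference (first − rest): starting from the 8×26 cube (208.00 mm²), the r=6.5 sphere at (16, -0.5) misses the remaining region (no effect) — area = 208.00 mm². Checking containment: the cross-section at z = 14.72 is a subset of the cross-section at z = 12.8.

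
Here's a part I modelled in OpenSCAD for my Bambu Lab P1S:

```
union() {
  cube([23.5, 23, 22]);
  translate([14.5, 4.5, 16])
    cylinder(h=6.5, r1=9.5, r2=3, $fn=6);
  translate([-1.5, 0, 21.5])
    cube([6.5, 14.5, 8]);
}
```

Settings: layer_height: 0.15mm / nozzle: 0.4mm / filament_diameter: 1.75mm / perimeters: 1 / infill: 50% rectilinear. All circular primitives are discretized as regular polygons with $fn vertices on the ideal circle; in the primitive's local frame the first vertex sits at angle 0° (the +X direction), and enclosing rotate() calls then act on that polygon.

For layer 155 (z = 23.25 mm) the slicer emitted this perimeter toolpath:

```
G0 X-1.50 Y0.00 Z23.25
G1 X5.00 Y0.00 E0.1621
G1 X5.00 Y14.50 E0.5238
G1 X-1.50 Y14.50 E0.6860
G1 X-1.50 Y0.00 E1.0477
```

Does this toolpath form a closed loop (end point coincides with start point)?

Start point (G0): (-1.50, 0.00). End point (last G1): the path returns to the start — closed.

yes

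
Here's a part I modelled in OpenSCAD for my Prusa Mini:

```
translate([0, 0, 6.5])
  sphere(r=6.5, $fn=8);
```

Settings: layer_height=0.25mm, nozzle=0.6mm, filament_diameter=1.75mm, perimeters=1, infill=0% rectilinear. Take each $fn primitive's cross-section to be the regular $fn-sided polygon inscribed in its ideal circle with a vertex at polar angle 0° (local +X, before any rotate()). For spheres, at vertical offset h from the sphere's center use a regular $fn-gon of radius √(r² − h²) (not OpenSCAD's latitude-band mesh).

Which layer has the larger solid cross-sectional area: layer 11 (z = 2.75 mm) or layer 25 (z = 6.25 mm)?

layer 25 (z = 6.25 mm)

Layer 11 (z = 2.75): the sphere: section is a regular 8-gon, circumradius = √(r²−h²) = √(6.5²−3.75²) = 5.309 (area = (8/2)·5.309²·sin(360°/8) = 79.73 mm²). So its area = 79.73 mm². Layer 25 (z = 6.25): the sphere: section is a regular 8-gon, circumradius = √(r²−h²) = √(6.5²−0.25²) = 6.495 (area = (8/2)·6.495²·sin(360°/8) = 119.32 mm²). So its area = 119.32 mm². Layer 25 is larger (119.32 vs 79.73 mm²).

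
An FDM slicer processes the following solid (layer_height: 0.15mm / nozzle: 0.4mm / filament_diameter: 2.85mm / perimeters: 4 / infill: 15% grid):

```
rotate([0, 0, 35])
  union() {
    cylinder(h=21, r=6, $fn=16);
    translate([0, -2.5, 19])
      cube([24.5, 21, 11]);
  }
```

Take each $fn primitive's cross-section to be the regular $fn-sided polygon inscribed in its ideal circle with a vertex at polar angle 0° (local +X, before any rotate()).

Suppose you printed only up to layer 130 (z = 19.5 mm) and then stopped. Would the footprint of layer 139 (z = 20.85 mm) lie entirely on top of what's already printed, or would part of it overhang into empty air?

entirely on top

Compare the two slices. At z = 19.5: the r=6 cylinder gives a regular 16-gon of circumradius 6 (constant along its height) (area = (16/2)·6.000²·sin(360°/16) = 110.21 mm²); the cube at (0, -2.5) (footprint 24.5×21) is included at this height (area 514.50 mm²); Combining (union): the regions partially overlap — summed areas 624.71 mm² minus the doubly-counted overlap 41.92 mm² gives 582.79 mm² — area = 582.79 mm²; (whole slice rotated 35° about Z — lengths, areas and connectivity unchanged). At z = 20.85: the cylinder: section is a regular 16-gon, circumradius r=6 (area = (16/2)·6.000²·sin(360°/16) = 110.21 mm²); the 24.5×21 cube at (0, -2.5) contributes its full rectangle (area 514.50 mm²); Merging all regions: the regions partially overlap — summed areas 624.71 mm² minus the doubly-counted overlap 41.92 mm² gives 582.79 mm² — area = 582.79 mm²; (whole slice rotated 35° about Z — lengths, areas and connectivity unchanged). Checking containment: the cross-section at z = 20.85 is a subset of the cross-section at z = 19.5.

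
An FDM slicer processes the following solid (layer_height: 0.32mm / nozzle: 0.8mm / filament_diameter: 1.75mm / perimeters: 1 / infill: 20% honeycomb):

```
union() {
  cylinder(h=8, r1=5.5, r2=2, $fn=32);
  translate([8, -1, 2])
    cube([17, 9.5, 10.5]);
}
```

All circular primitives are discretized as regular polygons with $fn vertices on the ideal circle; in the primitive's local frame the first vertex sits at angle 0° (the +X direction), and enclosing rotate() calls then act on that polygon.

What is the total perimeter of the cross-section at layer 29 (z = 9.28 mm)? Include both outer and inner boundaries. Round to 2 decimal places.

At z = 9.28 mm: the cone does not reach this height (z outside [0, 8]); the 17×9.5 cube at (8, -1) contributes its full rectangle (perimeter 53.00 mm); Merging all regions: only the 17×9.5 cube at (8, -1) is present, so the union is just that shape — boundary = 53.00 mm. Overall, the cross-section is a single solid region. Total boundary length (outer) = 53.00 mm.

53.00 mm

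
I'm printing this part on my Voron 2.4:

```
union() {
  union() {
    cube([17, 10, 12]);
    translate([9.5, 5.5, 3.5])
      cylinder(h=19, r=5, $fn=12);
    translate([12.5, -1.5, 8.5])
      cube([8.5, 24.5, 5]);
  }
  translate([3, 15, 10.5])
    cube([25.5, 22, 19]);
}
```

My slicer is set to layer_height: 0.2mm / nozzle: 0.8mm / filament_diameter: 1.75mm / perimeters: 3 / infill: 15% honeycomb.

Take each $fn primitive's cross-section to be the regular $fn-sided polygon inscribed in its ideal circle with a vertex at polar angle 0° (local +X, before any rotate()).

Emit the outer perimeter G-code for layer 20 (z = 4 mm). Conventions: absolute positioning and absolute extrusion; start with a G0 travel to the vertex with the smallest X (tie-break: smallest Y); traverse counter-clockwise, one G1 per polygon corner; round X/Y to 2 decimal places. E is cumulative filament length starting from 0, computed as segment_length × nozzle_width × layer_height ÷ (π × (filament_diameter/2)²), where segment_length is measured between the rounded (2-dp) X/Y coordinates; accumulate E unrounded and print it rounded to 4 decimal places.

At z = 4 mm: the cube is present — its section is the full 17×10 rectangle; the r=5 cylinder at (9.5, 5.5) contributes a regular 12-gon of circumradius 5; the cube at (12.5, -1.5) does not reach this height (z outside [8.5, 13.5]); Combining (union): the regions partially overlap (shared area 74.07 mm²), so overlapping operands fuse into one piece — 1 connected region; the cube at (3, 15) does not reach this height (z outside [10.5, 29.5]); Taking the union: only that combined region is present, so the union is just that shape — 1 connected region. The outline is a single polygon with 7 vertices. Extrusion per mm of travel: 0.8 × 0.2 / (π × 0.875²) = 0.066520. Accumulating E over each segment gives final E = 3.6008.

G0 X0.00 Y0.00 Z4.00
G1 X17.00 Y0.00 E1.1308
G1 X17.00 Y10.00 E1.7960
G1 X11.37 Y10.00 E2.1706
G1 X9.50 Y10.50 E2.2993
G1 X7.63 Y10.00 E2.4281
G1 X0.00 Y10.00 E2.9356
G1 X0.00 Y0.00 E3.6008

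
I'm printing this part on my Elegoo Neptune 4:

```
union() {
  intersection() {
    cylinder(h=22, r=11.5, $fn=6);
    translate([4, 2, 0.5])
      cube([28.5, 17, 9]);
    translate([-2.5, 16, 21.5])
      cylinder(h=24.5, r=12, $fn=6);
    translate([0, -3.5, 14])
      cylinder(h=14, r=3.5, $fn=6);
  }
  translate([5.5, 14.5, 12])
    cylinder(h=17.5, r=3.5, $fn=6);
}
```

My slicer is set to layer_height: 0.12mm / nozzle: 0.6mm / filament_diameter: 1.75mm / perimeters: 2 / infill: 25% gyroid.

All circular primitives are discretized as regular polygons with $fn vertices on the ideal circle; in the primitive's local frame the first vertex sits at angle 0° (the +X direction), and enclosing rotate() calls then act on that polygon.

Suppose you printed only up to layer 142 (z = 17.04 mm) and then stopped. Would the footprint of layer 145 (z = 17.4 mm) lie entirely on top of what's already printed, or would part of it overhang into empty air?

Compare the two slices. At z = 17.04: the cylinder: section is a regular 6-gon, circumradius r=11.5 (area = (6/2)·11.500²·sin(360°/6) = 343.60 mm²); the cube at (4, 2) does not reach this height (z outside [0.5, 9.5]); the cylinder at (-2.5, 16) does not reach this height (z outside [21.5, 46]); the r=3.5 cylinder at (0, -3.5) contributes a regular 6-gon of circumradius 3.5 (area = (6/2)·3.500²·sin(360°/6) = 31.83 mm²); After intersecting: at least one operand is absent at this height, so nothing remains; the cylinder at (5.5, 14.5): section is a regular 6-gon, circumradius r=3.5 (area = (6/2)·3.500²·sin(360°/6) = 31.83 mm²); Taking the union: only the r=3.5 cylinder at (5.5, 14.5) is present, so the union is just that shape — area = 31.83 mm². At z = 17.4: the r=11.5 cylinder gives a regular 6-gon of circumradius 11.5 (constant along its height) (area = (6/2)·11.500²·sin(360°/6) = 343.60 mm²); the cube at (4, 2) is not intersected at this z (z outside [0.5, 9.5]); the cylinder at (-2.5, 16) does not reach this height (z outside [21.5, 46]); the cylinder at (0, -3.5): section is a regular 6-gon, circumradius r=3.5 (area = (6/2)·3.500²·sin(360°/6) = 31.83 mm²); Keeping only the common overlap: at least one operand is absent at this height, so nothing remains; the r=3.5 cylinder at (5.5, 14.5) contributes a regular 6-gon of circumradius 3.5 (area = (6/2)·3.500²·sin(360°/6) = 31.83 mm²); Taking the union: only the r=3.5 cylinder at (5.5, 14.5) is present, so the union is just that shape — area = 31.83 mm². Checking containment: the cross-section at z = 17.4 is a subset of the cross-section at z = 17.04.

entirely on top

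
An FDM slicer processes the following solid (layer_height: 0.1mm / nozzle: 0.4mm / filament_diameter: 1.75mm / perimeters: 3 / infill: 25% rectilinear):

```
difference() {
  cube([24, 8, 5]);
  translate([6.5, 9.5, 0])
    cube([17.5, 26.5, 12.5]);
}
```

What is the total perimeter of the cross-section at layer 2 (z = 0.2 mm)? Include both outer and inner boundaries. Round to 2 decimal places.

At z = 0.2 mm: the 24×8 cube contributes its full rectangle (perimeter 64.00 mm); the cube at (6.5, 9.5) is present — its section is the full 17.5×26.5 rectangle (perimeter 88.00 mm); After the difference (first − rest): starting from the 24×8 cube, the 17.5×26.5 cube at (6.5, 9.5) misses the remaining region (no effect) — boundary = 64.00 mm. Overall, the cross-section is a single solid region. Total boundary length (outer) = 64.00 mm.

64.00 mm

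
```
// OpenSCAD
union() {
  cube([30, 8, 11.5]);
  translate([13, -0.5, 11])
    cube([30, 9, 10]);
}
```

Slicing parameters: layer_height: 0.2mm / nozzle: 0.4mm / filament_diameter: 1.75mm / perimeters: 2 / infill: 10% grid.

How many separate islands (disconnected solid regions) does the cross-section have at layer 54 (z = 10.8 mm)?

At z = 10.8 mm: the 30×8 cube contributes its full rectangle; the cube at (13, -0.5) is absent (z outside [11, 21]); Merging all regions: only the 30×8 cube is present, so the union is just that shape — 1 connected region. Overall, the cross-section is a single solid region. Island count = 1.

1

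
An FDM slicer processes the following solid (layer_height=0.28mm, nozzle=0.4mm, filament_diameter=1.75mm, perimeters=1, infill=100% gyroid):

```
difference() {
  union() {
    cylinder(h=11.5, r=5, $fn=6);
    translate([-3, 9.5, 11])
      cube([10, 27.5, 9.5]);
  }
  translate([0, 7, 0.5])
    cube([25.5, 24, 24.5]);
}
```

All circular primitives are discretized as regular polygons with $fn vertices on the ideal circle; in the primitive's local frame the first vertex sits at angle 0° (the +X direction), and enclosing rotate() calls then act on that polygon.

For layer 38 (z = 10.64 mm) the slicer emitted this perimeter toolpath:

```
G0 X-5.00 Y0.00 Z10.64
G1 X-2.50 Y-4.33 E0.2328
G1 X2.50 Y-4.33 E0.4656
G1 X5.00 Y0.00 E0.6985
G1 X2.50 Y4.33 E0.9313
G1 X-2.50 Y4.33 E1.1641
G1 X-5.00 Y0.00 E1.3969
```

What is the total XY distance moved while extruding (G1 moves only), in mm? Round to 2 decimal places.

Sum the Euclidean lengths of each G1 segment: total = 30.00 mm.

30.00 mm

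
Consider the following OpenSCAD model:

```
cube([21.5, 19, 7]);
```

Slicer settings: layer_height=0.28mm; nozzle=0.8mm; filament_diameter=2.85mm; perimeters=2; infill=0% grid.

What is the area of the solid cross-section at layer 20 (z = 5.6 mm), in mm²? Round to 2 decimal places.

408.50 mm²

At z = 5.6 mm: the cube (footprint 21.5×19) is included at this height (area 408.50 mm²). Overall, the cross-section is a single solid region. Net area = 408.50 mm².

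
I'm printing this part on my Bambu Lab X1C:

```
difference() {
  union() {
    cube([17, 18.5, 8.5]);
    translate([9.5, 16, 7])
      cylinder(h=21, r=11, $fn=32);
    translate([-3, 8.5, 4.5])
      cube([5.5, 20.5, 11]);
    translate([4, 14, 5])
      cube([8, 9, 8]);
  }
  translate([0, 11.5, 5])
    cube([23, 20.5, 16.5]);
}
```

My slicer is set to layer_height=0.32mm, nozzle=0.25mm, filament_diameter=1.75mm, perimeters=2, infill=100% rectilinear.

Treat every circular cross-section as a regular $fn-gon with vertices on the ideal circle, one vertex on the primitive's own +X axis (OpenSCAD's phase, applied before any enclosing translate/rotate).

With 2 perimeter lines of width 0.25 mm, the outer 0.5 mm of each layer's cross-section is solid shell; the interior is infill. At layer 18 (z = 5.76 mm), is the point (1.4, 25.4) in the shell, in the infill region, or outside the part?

outside

At z = 5.76 mm: the 17×18.5 cube contributes its full rectangle; the cylinder at (9.5, 16) is absent (z outside [7, 28]); the cube at (-3, 8.5) (footprint 5.5×20.5) is included at this height; the cube at (4, 14) is present — its section is the full 8×9 rectangle; Merging all regions: the regions partially overlap (shared area 61.00 mm²), so overlapping operands fuse into one piece — 1 connected region; the cube at (0, 11.5) is present — its section is the full 23×20.5 rectangle; Subtracting the remaining from the first: starting from that combined region, the 23×20.5 cube at (0, 11.5) partially overlaps it — only the 181.25 mm² overlap (of its 471.50 mm²) is removed, clipping the outline — 1 connected region. Overall, the cross-section is a single solid region. The nearest boundary edge runs (0.00, 29.00)→(0.00, 11.50); distance from the point to it = 1.40 mm. The point is not inside any of the regions above, so it lies outside the cross-section (1.40 mm from the nearest boundary).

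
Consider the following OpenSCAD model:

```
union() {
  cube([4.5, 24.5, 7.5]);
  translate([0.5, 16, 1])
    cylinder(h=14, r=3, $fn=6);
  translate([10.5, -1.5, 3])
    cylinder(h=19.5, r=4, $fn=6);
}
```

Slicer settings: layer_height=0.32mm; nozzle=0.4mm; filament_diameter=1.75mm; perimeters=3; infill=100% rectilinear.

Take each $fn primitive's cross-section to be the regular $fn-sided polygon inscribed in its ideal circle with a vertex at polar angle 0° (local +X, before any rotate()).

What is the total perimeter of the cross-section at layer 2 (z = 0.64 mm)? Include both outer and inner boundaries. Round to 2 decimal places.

58.00 mm

At z = 0.64 mm: the 4.5×24.5 cube contributes its full rectangle (perimeter 58.00 mm); the cylinder at (0.5, 16) is absent (z outside [1, 15]); the cylinder at (10.5, -1.5) does not reach this height (z outside [3, 22.5]); Combining (union): only the 4.5×24.5 cube is present, so the union is just that shape — boundary = 58.00 mm. Overall, the cross-section is a single solid region. Total boundary length (outer) = 58.00 mm.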